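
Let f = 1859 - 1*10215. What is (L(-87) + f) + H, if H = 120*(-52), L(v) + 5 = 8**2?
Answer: -14537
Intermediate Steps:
L(v) = 59 (L(v) = -5 + 8**2 = -5 + 64 = 59)
H = -6240
f = -8356 (f = 1859 - 10215 = -8356)
(L(-87) + f) + H = (59 - 8356) - 6240 = -8297 - 6240 = -14537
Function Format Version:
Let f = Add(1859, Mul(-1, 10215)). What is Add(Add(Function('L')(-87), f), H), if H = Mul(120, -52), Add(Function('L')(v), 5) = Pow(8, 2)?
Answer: -14537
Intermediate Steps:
Function('L')(v) = 59 (Function('L')(v) = Add(-5, Pow(8, 2)) = Add(-5, 64) = 59)
H = -6240
f = -8356 (f = Add(1859, -10215) = -8356)
Add(Add(Function('L')(-87), f), H) = Add(Add(59, -8356), -6240) = Add(-8297, -6240) = -14537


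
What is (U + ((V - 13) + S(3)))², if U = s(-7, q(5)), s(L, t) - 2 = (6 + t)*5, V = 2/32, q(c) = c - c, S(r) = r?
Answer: 124609/256 ≈ 486.75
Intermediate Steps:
q(c) = 0
V = 1/16 (V = 2*(1/32) = 1/16 ≈ 0.062500)
s(L, t) = 32 + 5*t (s(L, t) = 2 + (6 + t)*5 = 2 + (30 + 5*t) = 32 + 5*t)
U = 32 (U = 32 + 5*0 = 32 + 0 = 32)
(U + ((V - 13) + S(3)))² = (32 + ((1/16 - 13) + 3))² = (32 + (-207/16 + 3))² = (32 - 159/16)² = (353/16)² = 124609/256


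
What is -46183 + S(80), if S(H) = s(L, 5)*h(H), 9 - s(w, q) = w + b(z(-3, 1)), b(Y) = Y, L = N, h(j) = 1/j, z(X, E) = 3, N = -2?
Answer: -461829/10 ≈ -46183.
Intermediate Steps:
L = -2
s(w, q) = 6 - w (s(w, q) = 9 - (w + 3) = 9 - (3 + w) = 9 + (-3 - w) = 6 - w)
S(H) = 8/H (S(H) = (6 - 1*(-2))/H = (6 + 2)/H = 8/H)
-46183 + S(80) = -46183 + 8/80 = -46183 + 8*(1/80) = -46183 + ⅒ = -461829/10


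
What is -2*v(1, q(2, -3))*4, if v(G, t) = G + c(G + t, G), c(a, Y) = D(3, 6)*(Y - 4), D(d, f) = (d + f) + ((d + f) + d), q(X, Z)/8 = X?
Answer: 496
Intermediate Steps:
q(X, Z) = 8*X
D(d, f) = 2*f + 3*d (D(d, f) = (d + f) + (f + 2*d) = 2*f + 3*d)
c(a, Y) = -84 + 21*Y (c(a, Y) = (2*6 + 3*3)*(Y - 4) = (12 + 9)*(-4 + Y) = 21*(-4 + Y) = -84 + 21*Y)
v(G, t) = -84 + 22*G (v(G, t) = G + (-84 + 21*G) = -84 + 22*G)
-2*v(1, q(2, -3))*4 = -2*(-84 + 22*1)*4 = -2*(-84 + 22)*4 = -2*(-62)*4 = 124*4 = 496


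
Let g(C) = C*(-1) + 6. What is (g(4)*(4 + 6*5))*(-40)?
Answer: -2720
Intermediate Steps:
g(C) = 6 - C (g(C) = -C + 6 = 6 - C)
(g(4)*(4 + 6*5))*(-40) = ((6 - 1*4)*(4 + 6*5))*(-40) = ((6 - 4)*(4 + 30))*(-40) = (2*34)*(-40) = 68*(-40) = -2720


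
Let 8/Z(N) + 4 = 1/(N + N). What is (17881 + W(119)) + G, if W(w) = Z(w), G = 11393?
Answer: 27837670/951 ≈ 29272.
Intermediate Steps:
Z(N) = 8/(-4 + 1/(2*N)) (Z(N) = 8/(-4 + 1/(N + N)) = 8/(-4 + 1/(2*N)))
W(w) = -16*w/(-1 + 8*w)
(17881 + W(119)) + G = (17881 - 16*119/(-1 + 8*119)) + 11393 = (17881 - 16*119/(-1 + 952)) + 11393 = (17881 - 16*119/951) + 11393 = (17881 - 16*119*1/951) + 11393 = (17881 - 1904/951) + 11393 = 17002927/951 + 11393 = 27837670/951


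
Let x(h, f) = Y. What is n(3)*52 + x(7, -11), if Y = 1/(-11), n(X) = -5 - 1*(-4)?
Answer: -573/11 ≈ -52.091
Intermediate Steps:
n(X) = -1 (n(X) = -5 + 4 = -1)
Y = -1/11 ≈ -0.090909
x(h, f) = -1/11
n(3)*52 + x(7, -11) = -1*52 - 1/11 = -52 - 1/11 = -573/11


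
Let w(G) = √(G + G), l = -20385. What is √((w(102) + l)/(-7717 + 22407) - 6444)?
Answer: √(-1390889524050 + 29380*√51)/14690 ≈ 80.283*I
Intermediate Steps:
w(G) = √2*√G (w(G) = √(2*G) = √2*√G)
√((w(102) + l)/(-7717 + 22407) - 6444) = √((√2*√102 - 20385)/(-7717 + 22407) - 6444) = √((2*√51 - 20385)/14690 - 6444) = √((-20385 + 2*√51)*(1/14690) - 6444) = √((-4077/2938 + √51/7345) - 6444) = √(-18936549/2938 + √51/7345)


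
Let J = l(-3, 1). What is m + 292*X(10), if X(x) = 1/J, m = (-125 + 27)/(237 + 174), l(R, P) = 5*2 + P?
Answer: 118934/4521 ≈ 26.307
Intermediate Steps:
l(R, P) = 10 + P
J = 11 (J = 10 + 1 = 11)
m = -98/411 ≈ -0.23844
X(x) = 1/11
m + 292*X(10) = -98/411 + 292*(1/11) = -98/411 + 292/11 = 118934/4521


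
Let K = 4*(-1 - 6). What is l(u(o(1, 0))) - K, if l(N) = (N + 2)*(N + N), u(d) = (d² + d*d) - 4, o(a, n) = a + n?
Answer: 28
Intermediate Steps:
u(d) = -4 + 2*d² (u(d) = (d² + d²) - 4 = 2*d² - 4 = -4 + 2*d²)
K = -28 (K = 4*(-7) = -28)
l(N) = 2*N*(2 + N) (l(N) = (2 + N)*(2*N) = 2*N*(2 + N))
l(u(o(1, 0))) - K = 2*(-4 + 2*(1 + 0)²)*(2 + (-4 + 2*(1 + 0)²)) - 1*(-28) = 2*(-4 + 2*1²)*(2 + (-4 + 2*1²)) + 28 = 2*(-4 + 2*1)*(2 + (-4 + 2*1)) + 28 = 2*(-4 + 2)*(2 + (-4 + 2)) + 28 = 2*(-2)*(2 - 2) + 28 = 2*(-2)*0 + 28 = 0 + 28 = 28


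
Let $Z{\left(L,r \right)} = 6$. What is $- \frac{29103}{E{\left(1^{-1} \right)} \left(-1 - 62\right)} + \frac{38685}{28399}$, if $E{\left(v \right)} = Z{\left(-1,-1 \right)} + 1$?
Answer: $\frac{40169342}{596379} \approx 67.355$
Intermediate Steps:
$E{\left(v \right)} = 7$ ($E{\left(v \right)} = 6 + 1 = 7$)
$- \frac{29103}{E{\left(1^{-1} \right)} \left(-1 - 62\right)} + \frac{38685}{28399} = - \frac{29103}{7 \left(-1 - 62\right)} + \frac{38685}{28399} = - \frac{29103}{7 \left(-63\right)} + 38685 \cdot \frac{1}{28399} = - \frac{29103}{-441} + \frac{38685}{28399} = \left(-29103\right) \left(- \frac{1}{441}\right) + \frac{38685}{28399} = \frac{9701}{147} + \frac{38685}{28399} = \frac{40169342}{596379}$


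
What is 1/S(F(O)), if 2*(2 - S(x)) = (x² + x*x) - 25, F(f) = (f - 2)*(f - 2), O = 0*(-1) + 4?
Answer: -⅔ ≈ -0.66667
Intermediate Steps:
O = 4 (O = 0 + 4 = 4)
F(f) = (-2 + f)² (F(f) = (-2 + f)*(-2 + f) = (-2 + f)²)
S(x) = 29/2 - x² (S(x) = 2 - ((x² + x*x) - 25)/2 = 2 - ((x² + x²) - 25)/2 = 2 - (2*x² - 25)/2 = 2 - (-25 + 2*x²)/2 = 2 + (25/2 - x²) = 29/2 - x²)
1/S(F(O)) = 1/(29/2 - ((-2 + 4)²)²) = 1/(29/2 - (2²)²) = 1/(29/2 - 1*4²) = 1/(29/2 - 1*16) = 1/(29/2 - 16) = 1/(-3/2) = -⅔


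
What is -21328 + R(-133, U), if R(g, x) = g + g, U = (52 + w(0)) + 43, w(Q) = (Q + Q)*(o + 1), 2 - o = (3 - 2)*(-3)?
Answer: -21594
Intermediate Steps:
o = 5 (o = 2 - (3 - 2)*(-3) = 2 - (-3) = 2 - 1*(-3) = 2 + 3 = 5)
w(Q) = 12*Q (w(Q) = (Q + Q)*(5 + 1) = (2*Q)*6 = 12*Q)
U = 95 (U = (52 + 12*0) + 43 = (52 + 0) + 43 = 52 + 43 = 95)
R(g, x) = 2*g
-21328 + R(-133, U) = -21328 + 2*(-133) = -21328 - 266 = -21594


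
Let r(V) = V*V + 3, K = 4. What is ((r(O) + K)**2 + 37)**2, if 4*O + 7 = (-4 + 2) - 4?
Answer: 7820395489/65536 ≈ 1.1933e+5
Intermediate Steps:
O = -13/4 (O = -7/4 + ((-4 + 2) - 4)/4 = -7/4 + (-2 - 4)/4 = -7/4 + (1/4)*(-6) = -7/4 - 3/2 = -13/4 ≈ -3.2500)
r(V) = 3 + V**2 (r(V) = V**2 + 3 = 3 + V**2)
((r(O) + K)**2 + 37)**2 = (((3 + (-13/4)**2) + 4)**2 + 37)**2 = (((3 + 169/16) + 4)**2 + 37)**2 = ((217/16 + 4)**2 + 37)**2 = ((281/16)**2 + 37)**2 = (78961/256 + 37)**2 = (88433/256)**2 = 7820395489/65536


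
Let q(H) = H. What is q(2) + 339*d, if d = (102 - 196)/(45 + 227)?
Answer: -15661/136 ≈ -115.15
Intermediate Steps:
d = -47/136 (d = -94/272 = -94*1/272 = -47/136 ≈ -0.34559)
q(2) + 339*d = 2 + 339*(-47/136) = 2 - 15933/136 = -15661/136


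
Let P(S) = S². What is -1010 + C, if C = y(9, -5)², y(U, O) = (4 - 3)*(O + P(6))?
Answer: -49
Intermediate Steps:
y(U, O) = 36 + O (y(U, O) = (4 - 3)*(O + 6²) = 1*(O + 36) = 1*(36 + O) = 36 + O)
C = 961 (C = (36 - 5)² = 31² = 961)
-1010 + C = -1010 + 961 = -49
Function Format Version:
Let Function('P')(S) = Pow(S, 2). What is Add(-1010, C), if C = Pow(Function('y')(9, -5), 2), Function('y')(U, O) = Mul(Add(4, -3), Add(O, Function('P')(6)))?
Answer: -49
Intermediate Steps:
Function('y')(U, O) = Add(36, O) (Function('y')(U, O) = Mul(Add(4, -3), Add(O, Pow(6, 2))) = Mul(1, Add(O, 36)) = Mul(1, Add(36, O)) = Add(36, O))
C = 961 (C = Pow(Add(36, -5), 2) = Pow(31, 2) = 961)
Add(-1010, C) = Add(-1010, 961) = -49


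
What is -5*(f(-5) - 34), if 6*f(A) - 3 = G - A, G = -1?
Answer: 985/6 ≈ 164.17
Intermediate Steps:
f(A) = ⅓ - A/6 (f(A) = ½ + (-1 - A)/6 = ½ + (-⅙ - A/6) = ⅓ - A/6)
-5*(f(-5) - 34) = -5*((⅓ - ⅙*(-5)) - 34) = -5*((⅓ + ⅚) - 34) = -5*(7/6 - 34) = -5*(-197/6) = 985/6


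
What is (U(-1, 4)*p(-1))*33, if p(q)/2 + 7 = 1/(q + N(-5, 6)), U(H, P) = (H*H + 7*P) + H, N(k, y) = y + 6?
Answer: -12768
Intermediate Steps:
N(k, y) = 6 + y
U(H, P) = H + H² + 7*P (U(H, P) = (H² + 7*P) + H = H + H² + 7*P)
p(q) = -14 + 2/(12 + q) (p(q) = -14 + 2/(q + (6 + 6)) = -14 + 2/(q + 12) = -14 + 2/(12 + q))
(U(-1, 4)*p(-1))*33 = ((-1 + (-1)² + 7*4)*(2*(-83 - 7*(-1))/(12 - 1)))*33 = ((-1 + 1 + 28)*(2*(-83 + 7)/11))*33 = (28*(2*(1/11)*(-76)))*33 = (28*(-152/11))*33 = -4256/11*33 = -12768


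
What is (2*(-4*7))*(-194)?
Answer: 10864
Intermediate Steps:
(2*(-4*7))*(-194) = (2*(-28))*(-194) = -56*(-194) = 10864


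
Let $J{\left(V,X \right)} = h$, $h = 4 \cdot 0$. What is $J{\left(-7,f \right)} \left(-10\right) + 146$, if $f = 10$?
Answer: $146$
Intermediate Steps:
$h = 0$
$J{\left(V,X \right)} = 0$
$J{\left(-7,f \right)} \left(-10\right) + 146 = 0 \left(-10\right) + 146 = 0 + 146 = 146$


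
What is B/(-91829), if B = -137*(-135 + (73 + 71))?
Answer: 1233/91829 ≈ 0.013427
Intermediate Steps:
B = -1233 (B = -137*(-135 + 144) = -137*9 = -1233)
B/(-91829) = -1233/(-91829) = -1233*(-1/91829) = 1233/91829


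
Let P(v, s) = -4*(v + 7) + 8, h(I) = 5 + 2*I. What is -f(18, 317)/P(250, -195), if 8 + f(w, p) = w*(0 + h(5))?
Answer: 131/510 ≈ 0.25686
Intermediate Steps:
P(v, s) = -20 - 4*v (P(v, s) = -4*(7 + v) + 8 = (-28 - 4*v) + 8 = -20 - 4*v)
f(w, p) = -8 + 15*w (f(w, p) = -8 + w*(0 + (5 + 2*5)) = -8 + w*(0 + (5 + 10)) = -8 + w*(0 + 15) = -8 + w*15 = -8 + 15*w)
-f(18, 317)/P(250, -195) = -(-8 + 15*18)/(-20 - 4*250) = -(-8 + 270)/(-20 - 1000) = -262/(-1020) = -262*(-1)/1020 = -1*(-131/510) = 131/510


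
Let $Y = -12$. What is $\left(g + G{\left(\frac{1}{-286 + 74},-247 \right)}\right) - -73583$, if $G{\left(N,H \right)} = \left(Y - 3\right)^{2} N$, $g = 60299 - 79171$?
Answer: $\frac{11598507}{212} \approx 54710.0$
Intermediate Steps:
$g = -18872$
$G{\left(N,H \right)} = 225 N$ ($G{\left(N,H \right)} = \left(-12 - 3\right)^{2} N = \left(-15\right)^{2} N = 225 N$)
$\left(g + G{\left(\frac{1}{-286 + 74},-247 \right)}\right) - -73583 = \left(-18872 + \frac{225}{-286 + 74}\right) - -73583 = \left(-18872 + \frac{225}{-212}\right) + \left(-78780 + 152363\right) = \left(-18872 + 225 \left(- \frac{1}{212}\right)\right) + 73583 = \left(-18872 - \frac{225}{212}\right) + 73583 = - \frac{4001089}{212} + 73583 = \frac{11598507}{212}$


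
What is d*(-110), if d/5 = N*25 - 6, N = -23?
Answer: 319550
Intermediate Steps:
d = -2905 (d = 5*(-23*25 - 6) = 5*(-575 - 6) = 5*(-581) = -2905)
d*(-110) = -2905*(-110) = 319550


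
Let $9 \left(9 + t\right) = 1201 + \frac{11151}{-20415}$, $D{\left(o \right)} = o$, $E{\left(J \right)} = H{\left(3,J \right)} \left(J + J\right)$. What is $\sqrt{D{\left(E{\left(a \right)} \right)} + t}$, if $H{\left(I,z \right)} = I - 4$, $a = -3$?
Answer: $\frac{\sqrt{54340327165}}{20415} \approx 11.419$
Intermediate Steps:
$H{\left(I,z \right)} = -4 + I$
$E{\left(J \right)} = - 2 J$ ($E{\left(J \right)} = \left(-4 + 3\right) \left(J + J\right) = - 2 J$)
$t = \frac{7617883}{61245}$ ($t = -9 + \frac{1201 + \frac{11151}{-20415}}{9} = -9 + \frac{1201 + 11151 \left(- \frac{1}{20415}\right)}{9} = -9 + \frac{1201 - \frac{3717}{6805}}{9} = -9 + \frac{1}{9} \cdot \frac{8169088}{6805} = -9 + \frac{8169088}{61245} = \frac{7617883}{61245} \approx 124.38$)
$\sqrt{D{\left(E{\left(a \right)} \right)} + t} = \sqrt{\left(-2\right) \left(-3\right) + \frac{7617883}{61245}} = \sqrt{6 + \frac{7617883}{61245}} = \sqrt{\frac{7985353}{61245}} = \frac{\sqrt{54340327165}}{20415}$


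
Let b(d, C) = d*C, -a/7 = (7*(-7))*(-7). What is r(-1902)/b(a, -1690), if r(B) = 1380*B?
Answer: -262476/405769 ≈ -0.64686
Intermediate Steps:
a = -2401 (a = -7*7*(-7)*(-7) = -(-343)*(-7) = -7*343 = -2401)
b(d, C) = C*d
r(-1902)/b(a, -1690) = (1380*(-1902))/((-1690*(-2401))) = -2624760/4057690 = -2624760*1/4057690 = -262476/405769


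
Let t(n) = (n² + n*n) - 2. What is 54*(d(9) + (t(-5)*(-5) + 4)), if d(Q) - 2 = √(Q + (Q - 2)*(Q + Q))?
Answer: -12636 + 162*√15 ≈ -12009.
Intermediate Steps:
t(n) = -2 + 2*n² (t(n) = (n² + n²) - 2 = 2*n² - 2 = -2 + 2*n²)
d(Q) = 2 + √(Q + 2*Q*(-2 + Q)) (d(Q) = 2 + √(Q + (Q - 2)*(Q + Q)) = 2 + √(Q + (-2 + Q)*(2*Q)) = 2 + √(Q + 2*Q*(-2 + Q)))
54*(d(9) + (t(-5)*(-5) + 4)) = 54*((2 + √(9*(-3 + 2*9))) + ((-2 + 2*(-5)²)*(-5) + 4)) = 54*((2 + √(9*(-3 + 18))) + ((-2 + 2*25)*(-5) + 4)) = 54*((2 + √(9*15)) + ((-2 + 50)*(-5) + 4)) = 54*((2 + √135) + (48*(-5) + 4)) = 54*((2 + 3*√15) + (-240 + 4)) = 54*((2 + 3*√15) - 236) = 54*(-234 + 3*√15) = -12636 + 162*√15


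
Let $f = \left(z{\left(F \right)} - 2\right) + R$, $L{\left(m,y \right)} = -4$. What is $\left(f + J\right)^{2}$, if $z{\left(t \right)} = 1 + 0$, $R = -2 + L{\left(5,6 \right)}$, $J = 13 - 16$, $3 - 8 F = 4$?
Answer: $100$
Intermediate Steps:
$F = - \frac{1}{8}$ ($F = \frac{3}{8} - \frac{1}{2} = - \frac{1}{8} \approx -0.125$)
$J = -3$ ($J = 13 - 16 = -3$)
$R = -6$ ($R = -2 - 4 = -6$)
$z{\left(t \right)} = 1$
$f = -7$ ($f = \left(1 - 2\right) - 6 = -1 - 6 = -7$)
$\left(f + J\right)^{2} = \left(-7 - 3\right)^{2} = \left(-10\right)^{2} = 100$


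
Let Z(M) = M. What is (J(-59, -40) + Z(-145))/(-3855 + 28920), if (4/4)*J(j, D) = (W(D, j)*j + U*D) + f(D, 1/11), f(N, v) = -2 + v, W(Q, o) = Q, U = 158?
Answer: -45176/275715 ≈ -0.16385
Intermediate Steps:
J(j, D) = -21/11 + 158*D + D*j (J(j, D) = (D*j + 158*D) + (-2 + 1/11) = (158*D + D*j) + (-2 + 1/11) = (158*D + D*j) - 21/11 = -21/11 + 158*D + D*j)
(J(-59, -40) + Z(-145))/(-3855 + 28920) = ((-21/11 + 158*(-40) - 40*(-59)) - 145)/(-3855 + 28920) = ((-21/11 - 6320 + 2360) - 145)/25065 = (-43581/11 - 145)*(1/25065) = -45176/11*1/25065 = -45176/275715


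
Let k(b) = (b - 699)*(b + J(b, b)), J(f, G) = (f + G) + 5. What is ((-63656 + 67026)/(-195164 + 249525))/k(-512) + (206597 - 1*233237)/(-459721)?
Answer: 2684981156678410/46334140769598521 ≈ 0.057948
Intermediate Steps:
J(f, G) = 5 + G + f (J(f, G) = (G + f) + 5 = 5 + G + f)
k(b) = (-699 + b)*(5 + 3*b) (k(b) = (b - 699)*(b + (5 + b + b)) = (-699 + b)*(b + (5 + 2*b)) = (-699 + b)*(5 + 3*b))
((-63656 + 67026)/(-195164 + 249525))/k(-512) + (206597 - 1*233237)/(-459721) = ((-63656 + 67026)/(-195164 + 249525))/(-3495 - 2092*(-512) + 3*(-512)²) + (206597 - 1*233237)/(-459721) = (3370/54361)/(-3495 + 1071104 + 3*262144) + (206597 - 233237)*(-1/459721) = (3370*(1/54361))/(-3495 + 1071104 + 786432) - 26640*(-1/459721) = (3370/54361)/1854041 + 26640/459721 = (3370/54361)*(1/1854041) + 26640/459721 = 3370/100787522801 + 26640/459721 = 2684981156678410/46334140769598521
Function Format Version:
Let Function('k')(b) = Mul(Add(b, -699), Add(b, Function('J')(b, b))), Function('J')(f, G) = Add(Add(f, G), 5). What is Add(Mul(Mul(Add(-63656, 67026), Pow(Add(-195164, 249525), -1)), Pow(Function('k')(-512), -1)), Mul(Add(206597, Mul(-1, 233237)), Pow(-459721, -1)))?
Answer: Rational(2684981156678410, 46334140769598521) ≈ 0.057948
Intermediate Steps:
Function('J')(f, G) = Add(5, G, f) (Function('J')(f, G) = Add(Add(G, f), 5) = Add(5, G, f))
Function('k')(b) = Mul(Add(-699, b), Add(5, Mul(3, b))) (Function('k')(b) = Mul(Add(b, -699), Add(b, Add(5, b, b))) = Mul(Add(-699, b), Add(b, Add(5, Mul(2, b)))) = Mul(Add(-699, b), Add(5, Mul(3, b))))
Add(Mul(Mul(Add(-63656, 67026), Pow(Add(-195164, 249525), -1)), Pow(Function('k')(-512), -1)), Mul(Add(206597, Mul(-1, 233237)), Pow(-459721, -1))) = Add(Mul(Mul(Add(-63656, 67026), Pow(Add(-195164, 249525), -1)), Pow(Add(-3495, Mul(-2092, -512), Mul(3, Pow(-512, 2))), -1)), Mul(Add(206597, Mul(-1, 233237)), Pow(-459721, -1))) = Add(Mul(Mul(3370, Pow(54361, -1)), Pow(Add(-3495, 1071104, Mul(3, 262144)), -1)), Mul(Add(206597, -233237), Rational(-1, 459721))) = Add(Mul(Mul(3370, Rational(1, 54361)), Pow(Add(-3495, 1071104, 786432), -1)), Mul(-26640, Rational(-1, 459721))) = Add(Mul(Rational(3370, 54361), Pow(1854041, -1)), Rational(26640, 459721)) = Add(Mul(Rational(3370, 54361), Rational(1, 1854041)), Rational(26640, 459721)) = Add(Rational(3370, 100787522801), Rational(26640, 459721)) = Rational(2684981156678410, 46334140769598521)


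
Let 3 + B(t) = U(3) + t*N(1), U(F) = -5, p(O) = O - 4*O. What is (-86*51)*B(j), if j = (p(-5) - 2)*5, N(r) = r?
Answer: -250002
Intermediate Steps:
p(O) = -3*O
j = 65 (j = (-3*(-5) - 2)*5 = (15 - 2)*5 = 13*5 = 65)
B(t) = -8 + t (B(t) = -3 + (-5 + t*1) = -3 + (-5 + t) = -8 + t)
(-86*51)*B(j) = (-86*51)*(-8 + 65) = -4386*57 = -250002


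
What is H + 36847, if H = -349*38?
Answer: 23585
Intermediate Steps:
H = -13262
H + 36847 = -13262 + 36847 = 23585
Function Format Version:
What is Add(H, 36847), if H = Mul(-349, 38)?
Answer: 23585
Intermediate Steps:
H = -13262
Add(H, 36847) = Add(-13262, 36847) = 23585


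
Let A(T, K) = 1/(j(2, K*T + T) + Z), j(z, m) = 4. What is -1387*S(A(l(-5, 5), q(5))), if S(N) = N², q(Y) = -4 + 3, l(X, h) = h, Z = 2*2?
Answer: -1387/64 ≈ -21.672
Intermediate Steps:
Z = 4
q(Y) = -1
A(T, K) = ⅛ (A(T, K) = 1/(4 + 4) = 1/8 = ⅛)
-1387*S(A(l(-5, 5), q(5))) = -1387*(⅛)² = -1387*1/64 = -1387/64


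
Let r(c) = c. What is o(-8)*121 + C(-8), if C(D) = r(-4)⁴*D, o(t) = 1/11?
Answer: -2037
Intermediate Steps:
o(t) = 1/11
C(D) = 256*D (C(D) = (-4)⁴*D = 256*D)
o(-8)*121 + C(-8) = (1/11)*121 + 256*(-8) = 11 - 2048 = -2037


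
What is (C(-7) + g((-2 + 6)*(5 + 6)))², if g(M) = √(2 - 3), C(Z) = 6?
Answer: (6 + I)² ≈ 35.0 + 12.0*I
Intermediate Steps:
g(M) = I (g(M) = √(-1) = I)
(C(-7) + g((-2 + 6)*(5 + 6)))² = (6 + I)²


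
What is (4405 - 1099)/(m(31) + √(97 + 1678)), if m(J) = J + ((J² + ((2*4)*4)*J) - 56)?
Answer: 6373968/3715409 - 16530*√71/3715409 ≈ 1.6781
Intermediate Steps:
m(J) = -56 + J² + 33*J (m(J) = J + ((J² + (8*4)*J) - 56) = J + ((J² + 32*J) - 56) = J + (-56 + J² + 32*J) = -56 + J² + 33*J)
(4405 - 1099)/(m(31) + √(97 + 1678)) = (4405 - 1099)/((-56 + 31² + 33*31) + √(97 + 1678)) = 3306/((-56 + 961 + 1023) + √1775) = 3306/(1928 + 5*√71)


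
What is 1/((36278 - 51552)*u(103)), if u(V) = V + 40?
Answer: -1/2184182 ≈ -4.5784e-7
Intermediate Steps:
u(V) = 40 + V
1/((36278 - 51552)*u(103)) = 1/((36278 - 51552)*(40 + 103)) = 1/(-15274*143) = -1/15274*1/143 = -1/2184182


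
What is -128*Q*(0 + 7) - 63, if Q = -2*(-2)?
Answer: -3647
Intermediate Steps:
Q = 4
-128*Q*(0 + 7) - 63 = -512*(0 + 7) - 63 = -512*7 - 63 = -128*28 - 63 = -3584 - 63 = -3647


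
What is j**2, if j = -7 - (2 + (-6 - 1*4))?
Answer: 1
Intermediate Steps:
j = 1 (j = -7 - (2 + (-6 - 4)) = -7 - (2 - 10) = -7 - 1*(-8) = -7 + 8 = 1)
j**2 = 1**2 = 1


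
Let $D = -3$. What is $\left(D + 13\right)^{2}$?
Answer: $100$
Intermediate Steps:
$\left(D + 13\right)^{2} = \left(-3 + 13\right)^{2} = 10^{2} = 100$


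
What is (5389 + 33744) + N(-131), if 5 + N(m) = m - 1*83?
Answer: 38914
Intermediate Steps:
N(m) = -88 + m (N(m) = -5 + (m - 1*83) = -5 + (m - 83) = -5 + (-83 + m) = -88 + m)
(5389 + 33744) + N(-131) = (5389 + 33744) + (-88 - 131) = 39133 - 219 = 38914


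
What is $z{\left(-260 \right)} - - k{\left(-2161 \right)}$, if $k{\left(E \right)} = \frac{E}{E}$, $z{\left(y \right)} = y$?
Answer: $-259$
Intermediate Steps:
$k{\left(E \right)} = 1$
$z{\left(-260 \right)} - - k{\left(-2161 \right)} = -260 - \left(-1\right) 1 = -260 - -1 = -260 + 1 = -259$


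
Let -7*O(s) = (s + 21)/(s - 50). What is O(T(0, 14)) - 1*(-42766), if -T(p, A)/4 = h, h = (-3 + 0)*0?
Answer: 2138303/50 ≈ 42766.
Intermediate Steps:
h = 0 (h = -3*0 = 0)
T(p, A) = 0 (T(p, A) = -4*0 = 0)
O(s) = -(21 + s)/(7*(-50 + s)) (O(s) = -(s + 21)/(7*(s - 50)) = -(21 + s)/(7*(-50 + s)))
O(T(0, 14)) - 1*(-42766) = (-21 - 1*0)/(7*(-50 + 0)) - 1*(-42766) = (1/7)*(-21 + 0)/(-50) + 42766 = (1/7)*(-1/50)*(-21) + 42766 = 3/50 + 42766 = 2138303/50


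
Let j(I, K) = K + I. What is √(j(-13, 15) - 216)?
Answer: I*√214 ≈ 14.629*I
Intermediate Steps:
j(I, K) = I + K
√(j(-13, 15) - 216) = √((-13 + 15) - 216) = √(2 - 216) = √(-214) = I*√214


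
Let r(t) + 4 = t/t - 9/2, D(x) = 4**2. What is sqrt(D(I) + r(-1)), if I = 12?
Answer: sqrt(34)/2 ≈ 2.9155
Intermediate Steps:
D(x) = 16
r(t) = -15/2 (r(t) = -4 + (t/t - 9/2) = -4 + (1 - 9*1/2) = -4 + (1 - 9/2) = -4 - 7/2 = -15/2)
sqrt(D(I) + r(-1)) = sqrt(16 - 15/2) = sqrt(17/2) = sqrt(34)/2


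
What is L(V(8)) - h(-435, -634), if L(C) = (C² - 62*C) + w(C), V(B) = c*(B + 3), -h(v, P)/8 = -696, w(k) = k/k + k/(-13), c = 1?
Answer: -79675/13 ≈ -6128.8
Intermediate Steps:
w(k) = 1 - k/13 (w(k) = 1 + k*(-1/13) = 1 - k/13)
h(v, P) = 5568 (h(v, P) = -8*(-696) = 5568)
V(B) = 3 + B (V(B) = 1*(B + 3) = 1*(3 + B) = 3 + B)
L(C) = 1 + C² - 807*C/13 (L(C) = (C² - 62*C) + (1 - C/13) = 1 + C² - 807*C/13)
L(V(8)) - h(-435, -634) = (1 + (3 + 8)² - 807*(3 + 8)/13) - 1*5568 = (1 + 11² - 807/13*11) - 5568 = (1 + 121 - 8877/13) - 5568 = -7291/13 - 5568 = -79675/13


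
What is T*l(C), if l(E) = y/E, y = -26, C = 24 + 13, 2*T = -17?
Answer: 221/37 ≈ 5.9730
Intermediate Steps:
T = -17/2 (T = (½)*(-17) = -17/2 ≈ -8.5000)
C = 37
l(E) = -26/E
T*l(C) = -(-221)/37 = -17/2*(-26/37) = 221/37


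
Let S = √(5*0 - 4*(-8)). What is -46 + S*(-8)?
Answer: -46 - 32*√2 ≈ -91.255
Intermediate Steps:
S = 4*√2 (S = √(0 + 32) = √32 = 4*√2 ≈ 5.6569)
-46 + S*(-8) = -46 + (4*√2)*(-8) = -46 - 32*√2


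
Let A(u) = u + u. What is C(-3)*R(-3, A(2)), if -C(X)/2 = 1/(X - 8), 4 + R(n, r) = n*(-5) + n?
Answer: 16/11 ≈ 1.4545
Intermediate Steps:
A(u) = 2*u
R(n, r) = -4 - 4*n (R(n, r) = -4 + (n*(-5) + n) = -4 + (-5*n + n) = -4 - 4*n)
C(X) = -2/(-8 + X) (C(X) = -2/(X - 8) = -2/(-8 + X))
C(-3)*R(-3, A(2)) = (-2/(-8 - 3))*(-4 - 4*(-3)) = (-2/(-11))*(-4 + 12) = -2*(-1/11)*8 = (2/11)*8 = 16/11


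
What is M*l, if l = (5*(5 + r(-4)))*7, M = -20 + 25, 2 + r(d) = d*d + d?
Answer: 2625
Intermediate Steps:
r(d) = -2 + d + d² (r(d) = -2 + (d*d + d) = -2 + (d² + d) = -2 + (d + d²) = -2 + d + d²)
M = 5
l = 525 (l = (5*(5 + (-2 - 4 + (-4)²)))*7 = (5*(5 + (-2 - 4 + 16)))*7 = (5*(5 + 10))*7 = (5*15)*7 = 75*7 = 525)
M*l = 5*525 = 2625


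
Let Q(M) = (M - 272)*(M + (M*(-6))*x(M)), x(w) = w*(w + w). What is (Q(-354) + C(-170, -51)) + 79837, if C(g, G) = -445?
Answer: -333246021372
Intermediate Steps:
x(w) = 2*w² (x(w) = w*(2*w) = 2*w²)
Q(M) = (-272 + M)*(M - 12*M³) (Q(M) = (M - 272)*(M + (M*(-6))*(2*M²)) = (-272 + M)*(M + (-6*M)*(2*M²)) = (-272 + M)*(M - 12*M³))
(Q(-354) + C(-170, -51)) + 79837 = (-354*(-272 - 354 - 12*(-354)³ + 3264*(-354)²) - 445) + 79837 = (-354*(-272 - 354 - 12*(-44361864) + 3264*125316) - 445) + 79837 = (-354*(-272 - 354 + 532342368 + 409031424) - 445) + 79837 = (-354*941373166 - 445) + 79837 = (-333246100764 - 445) + 79837 = -333246101209 + 79837 = -333246021372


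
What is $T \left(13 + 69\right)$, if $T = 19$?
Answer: $1558$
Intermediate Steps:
$T \left(13 + 69\right) = 19 \left(13 + 69\right) = 19 \cdot 82 = 1558$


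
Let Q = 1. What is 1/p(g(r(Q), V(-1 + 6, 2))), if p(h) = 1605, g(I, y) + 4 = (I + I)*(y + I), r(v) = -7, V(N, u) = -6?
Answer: 1/1605 ≈ 0.00062305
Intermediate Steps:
g(I, y) = -4 + 2*I*(I + y) (g(I, y) = -4 + (I + I)*(y + I) = -4 + (2*I)*(I + y) = -4 + 2*I*(I + y))
1/p(g(r(Q), V(-1 + 6, 2))) = 1/1605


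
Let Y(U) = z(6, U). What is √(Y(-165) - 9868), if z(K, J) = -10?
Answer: I*√9878 ≈ 99.388*I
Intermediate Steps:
Y(U) = -10
√(Y(-165) - 9868) = √(-10 - 9868) = √(-9878) = I*√9878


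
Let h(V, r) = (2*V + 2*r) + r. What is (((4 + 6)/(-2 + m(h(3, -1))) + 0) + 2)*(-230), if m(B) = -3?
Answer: 0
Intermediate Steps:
h(V, r) = 2*V + 3*r
(((4 + 6)/(-2 + m(h(3, -1))) + 0) + 2)*(-230) = (((4 + 6)/(-2 - 3) + 0) + 2)*(-230) = ((10/(-5) + 0) + 2)*(-230) = ((10*(-⅕) + 0) + 2)*(-230) = ((-2 + 0) + 2)*(-230) = (-2 + 2)*(-230) = 0*(-230) = 0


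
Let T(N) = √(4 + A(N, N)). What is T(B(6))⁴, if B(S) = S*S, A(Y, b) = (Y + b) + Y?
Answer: 12544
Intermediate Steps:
A(Y, b) = b + 2*Y
B(S) = S²
T(N) = √(4 + 3*N) (T(N) = √(4 + (N + 2*N)) = √(4 + 3*N))
T(B(6))⁴ = (√(4 + 3*6²))⁴ = (√(4 + 3*36))⁴ = (√(4 + 108))⁴ = (√112)⁴ = (4*√7)⁴ = 12544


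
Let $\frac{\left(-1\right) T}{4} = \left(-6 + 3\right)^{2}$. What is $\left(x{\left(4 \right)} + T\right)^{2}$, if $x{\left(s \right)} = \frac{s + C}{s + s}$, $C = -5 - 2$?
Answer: $\frac{84681}{64} \approx 1323.1$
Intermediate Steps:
$T = -36$ ($T = - 4 \left(-6 + 3\right)^{2} = - 4 \left(-3\right)^{2} = \left(-4\right) 9 = -36$)
$C = -7$
$x{\left(s \right)} = \frac{-7 + s}{2 s}$ ($x{\left(s \right)} = \frac{s - 7}{s + s} = \frac{-7 + s}{2 s}$)
$\left(x{\left(4 \right)} + T\right)^{2} = \left(\frac{-7 + 4}{2 \cdot 4} - 36\right)^{2} = \left(\frac{1}{2} \cdot \frac{1}{4} \left(-3\right) - 36\right)^{2} = \left(- \frac{3}{8} - 36\right)^{2} = \left(- \frac{291}{8}\right)^{2} = \frac{84681}{64}$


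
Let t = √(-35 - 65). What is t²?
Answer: -100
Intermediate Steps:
t = 10*I (t = √(-100) = 10*I ≈ 10.0*I)
t² = (10*I)² = -100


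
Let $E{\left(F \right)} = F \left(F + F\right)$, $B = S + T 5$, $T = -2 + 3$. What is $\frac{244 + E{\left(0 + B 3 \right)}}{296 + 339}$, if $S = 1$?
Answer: $\frac{892}{635} \approx 1.4047$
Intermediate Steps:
$T = 1$
$B = 6$ ($B = 1 + 1 \cdot 5 = 1 + 5 = 6$)
$E{\left(F \right)} = 2 F^{2}$ ($E{\left(F \right)} = F 2 F = 2 F^{2}$)
$\frac{244 + E{\left(0 + B 3 \right)}}{296 + 339} = \frac{244 + 2 \left(0 + 6 \cdot 3\right)^{2}}{296 + 339} = \frac{244 + 2 \left(0 + 18\right)^{2}}{635} = \left(244 + 2 \cdot 18^{2}\right) \frac{1}{635} = \left(244 + 2 \cdot 324\right) \frac{1}{635} = \left(244 + 648\right) \frac{1}{635} = 892 \cdot \frac{1}{635} = \frac{892}{635}$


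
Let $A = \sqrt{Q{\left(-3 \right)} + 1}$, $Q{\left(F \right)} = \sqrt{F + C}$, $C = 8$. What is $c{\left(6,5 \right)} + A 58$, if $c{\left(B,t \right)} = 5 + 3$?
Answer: $8 + 58 \sqrt{1 + \sqrt{5}} \approx 112.34$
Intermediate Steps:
$c{\left(B,t \right)} = 8$
$Q{\left(F \right)} = \sqrt{8 + F}$ ($Q{\left(F \right)} = \sqrt{F + 8} = \sqrt{8 + F}$)
$A = \sqrt{1 + \sqrt{5}}$ ($A = \sqrt{\sqrt{8 - 3} + 1} = \sqrt{\sqrt{5} + 1} = \sqrt{1 + \sqrt{5}} \approx 1.7989$)
$c{\left(6,5 \right)} + A 58 = 8 + \sqrt{1 + \sqrt{5}} \cdot 58 = 8 + 58 \sqrt{1 + \sqrt{5}}$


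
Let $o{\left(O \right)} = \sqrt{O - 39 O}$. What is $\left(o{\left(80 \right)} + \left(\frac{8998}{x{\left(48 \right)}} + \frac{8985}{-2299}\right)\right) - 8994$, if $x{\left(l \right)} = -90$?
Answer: $- \frac{941221796}{103455} + 4 i \sqrt{190} \approx -9097.9 + 55.136 i$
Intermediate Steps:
$o{\left(O \right)} = \sqrt{38} \sqrt{- O}$ ($o{\left(O \right)} = \sqrt{- 38 O} = \sqrt{38} \sqrt{- O}$)
$\left(o{\left(80 \right)} + \left(\frac{8998}{x{\left(48 \right)}} + \frac{8985}{-2299}\right)\right) - 8994 = \left(\sqrt{38} \sqrt{\left(-1\right) 80} + \left(\frac{8998}{-90} + \frac{8985}{-2299}\right)\right) - 8994 = \left(\sqrt{38} \sqrt{-80} + \left(8998 \left(- \frac{1}{90}\right) + 8985 \left(- \frac{1}{2299}\right)\right)\right) - 8994 = \left(\sqrt{38} \cdot 4 i \sqrt{5} - \frac{10747526}{103455}\right) - 8994 = \left(4 i \sqrt{190} - \frac{10747526}{103455}\right) - 8994 = \left(- \frac{10747526}{103455} + 4 i \sqrt{190}\right) - 8994 = - \frac{941221796}{103455} + 4 i \sqrt{190}$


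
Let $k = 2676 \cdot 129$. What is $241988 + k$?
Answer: $587192$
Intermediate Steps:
$k = 345204$
$241988 + k = 241988 + 345204 = 587192$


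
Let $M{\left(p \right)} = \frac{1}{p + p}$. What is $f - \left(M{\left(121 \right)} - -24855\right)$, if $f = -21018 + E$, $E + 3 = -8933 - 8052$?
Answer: $- \frac{15212363}{242} \approx -62861.0$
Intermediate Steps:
$E = -16988$ ($E = -3 - 16985 = -16988$)
$M{\left(p \right)} = \frac{1}{2 p}$
$f = -38006$ ($f = -21018 - 16988 = -38006$)
$f - \left(M{\left(121 \right)} - -24855\right) = -38006 - \left(\frac{1}{2 \cdot 121} - -24855\right) = -38006 - \left(\frac{1}{2} \cdot \frac{1}{121} + 24855\right) = -38006 - \left(\frac{1}{242} + 24855\right) = -38006 - \frac{6014911}{242} = - \frac{15212363}{242}$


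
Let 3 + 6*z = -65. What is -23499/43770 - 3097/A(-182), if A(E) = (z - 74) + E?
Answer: 32318406/2925295 ≈ 11.048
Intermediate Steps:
z = -34/3 (z = -½ + (⅙)*(-65) = -½ - 65/6 = -34/3 ≈ -11.333)
A(E) = -256/3 + E (A(E) = (-34/3 - 74) + E = -256/3 + E)
-23499/43770 - 3097/A(-182) = -23499/43770 - 3097/(-256/3 - 182) = -23499*1/43770 - 3097/(-802/3) = -7833/14590 - 3097*(-3/802) = -7833/14590 + 9291/802 = 32318406/2925295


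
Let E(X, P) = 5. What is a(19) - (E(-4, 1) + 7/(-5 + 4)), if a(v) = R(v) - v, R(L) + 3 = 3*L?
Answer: 37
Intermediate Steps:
R(L) = -3 + 3*L
a(v) = -3 + 2*v (a(v) = (-3 + 3*v) - v = -3 + 2*v)
a(19) - (E(-4, 1) + 7/(-5 + 4)) = (-3 + 2*19) - (5 + 7/(-5 + 4)) = (-3 + 38) - (5 + 7/(-1)) = 35 - (5 + 7*(-1)) = 35 - (5 - 7) = 35 - 1*(-2) = 35 + 2 = 37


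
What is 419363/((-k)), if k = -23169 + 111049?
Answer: -419363/87880 ≈ -4.7720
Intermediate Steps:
k = 87880
419363/((-k)) = 419363/((-1*87880)) = 419363/(-87880) = 419363*(-1/87880) = -419363/87880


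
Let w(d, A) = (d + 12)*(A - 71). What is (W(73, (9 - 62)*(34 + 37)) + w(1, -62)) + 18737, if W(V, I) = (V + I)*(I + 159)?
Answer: 13315768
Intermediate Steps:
w(d, A) = (-71 + A)*(12 + d) (w(d, A) = (12 + d)*(-71 + A) = (-71 + A)*(12 + d))
W(V, I) = (159 + I)*(I + V) (W(V, I) = (I + V)*(159 + I) = (159 + I)*(I + V))
(W(73, (9 - 62)*(34 + 37)) + w(1, -62)) + 18737 = ((((9 - 62)*(34 + 37))² + 159*((9 - 62)*(34 + 37)) + 159*73 + ((9 - 62)*(34 + 37))*73) + (-852 - 71*1 + 12*(-62) - 62*1)) + 18737 = (((-53*71)² + 159*(-53*71) + 11607 - 53*71*73) + (-852 - 71 - 744 - 62)) + 18737 = (((-3763)² + 159*(-3763) + 11607 - 3763*73) - 1729) + 18737 = ((14160169 - 598317 + 11607 - 274699) - 1729) + 18737 = (13298760 - 1729) + 18737 = 13297031 + 18737 = 13315768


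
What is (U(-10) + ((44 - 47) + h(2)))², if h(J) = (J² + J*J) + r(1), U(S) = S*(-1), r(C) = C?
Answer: 256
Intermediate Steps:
U(S) = -S
h(J) = 1 + 2*J² (h(J) = (J² + J*J) + 1 = (J² + J²) + 1 = 2*J² + 1 = 1 + 2*J²)
(U(-10) + ((44 - 47) + h(2)))² = (-1*(-10) + ((44 - 47) + (1 + 2*2²)))² = (10 + (-3 + (1 + 2*4)))² = (10 + (-3 + (1 + 8)))² = (10 + (-3 + 9))² = (10 + 6)² = 16² = 256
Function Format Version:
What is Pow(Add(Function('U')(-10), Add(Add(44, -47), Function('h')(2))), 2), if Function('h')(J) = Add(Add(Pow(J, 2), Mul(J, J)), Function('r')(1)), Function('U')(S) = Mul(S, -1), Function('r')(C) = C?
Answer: 256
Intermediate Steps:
Function('U')(S) = Mul(-1, S)
Function('h')(J) = Add(1, Mul(2, Pow(J, 2))) (Function('h')(J) = Add(Add(Pow(J, 2), Mul(J, J)), 1) = Add(Add(Pow(J, 2), Pow(J, 2)), 1) = Add(Mul(2, Pow(J, 2)), 1) = Add(1, Mul(2, Pow(J, 2))))
Pow(Add(Function('U')(-10), Add(Add(44, -47), Function('h')(2))), 2) = Pow(Add(Mul(-1, -10), Add(Add(44, -47), Add(1, Mul(2, Pow(2, 2))))), 2) = Pow(Add(10, Add(-3, Add(1, Mul(2, 4)))), 2) = Pow(Add(10, Add(-3, Add(1, 8))), 2) = Pow(Add(10, Add(-3, 9)), 2) = Pow(Add(10, 6), 2) = Pow(16, 2) = 256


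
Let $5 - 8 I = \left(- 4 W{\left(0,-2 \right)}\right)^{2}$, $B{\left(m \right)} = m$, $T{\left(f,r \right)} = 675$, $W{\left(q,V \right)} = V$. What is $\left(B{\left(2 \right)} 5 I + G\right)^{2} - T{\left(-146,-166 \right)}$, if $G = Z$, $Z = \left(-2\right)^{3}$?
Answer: $\frac{96129}{16} \approx 6008.1$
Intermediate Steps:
$I = - \frac{59}{8}$ ($I = \frac{5}{8} - \frac{\left(\left(-4\right) \left(-2\right)\right)^{2}}{8} = \frac{5}{8} - \frac{8^{2}}{8} = \frac{5}{8} - 8 = - \frac{59}{8} \approx -7.375$)
$Z = -8$
$G = -8$
$\left(B{\left(2 \right)} 5 I + G\right)^{2} - T{\left(-146,-166 \right)} = \left(2 \cdot 5 \left(- \frac{59}{8}\right) - 8\right)^{2} - 675 = \left(10 \left(- \frac{59}{8}\right) - 8\right)^{2} - 675 = \left(- \frac{295}{4} - 8\right)^{2} - 675 = \left(- \frac{327}{4}\right)^{2} - 675 = \frac{106929}{16} - 675 = \frac{96129}{16}$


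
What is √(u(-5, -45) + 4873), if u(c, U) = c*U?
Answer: √5098 ≈ 71.400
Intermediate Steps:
u(c, U) = U*c
√(u(-5, -45) + 4873) = √(-45*(-5) + 4873) = √(225 + 4873) = √5098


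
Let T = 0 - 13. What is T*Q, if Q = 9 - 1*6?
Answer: -39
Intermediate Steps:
Q = 3 (Q = 9 - 6 = 3)
T = -13
T*Q = -13*3 = -39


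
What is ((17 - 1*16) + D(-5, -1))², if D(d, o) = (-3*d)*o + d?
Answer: 361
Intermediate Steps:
D(d, o) = d - 3*d*o (D(d, o) = -3*d*o + d = d - 3*d*o)
((17 - 1*16) + D(-5, -1))² = ((17 - 1*16) - 5*(1 - 3*(-1)))² = ((17 - 16) - 5*(1 + 3))² = (1 - 5*4)² = (1 - 20)² = (-19)² = 361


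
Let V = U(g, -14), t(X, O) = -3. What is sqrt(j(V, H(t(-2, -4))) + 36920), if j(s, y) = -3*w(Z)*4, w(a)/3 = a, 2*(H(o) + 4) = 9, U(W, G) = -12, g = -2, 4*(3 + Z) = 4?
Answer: 136*sqrt(2) ≈ 192.33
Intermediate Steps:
Z = -2 (Z = -3 + (1/4)*4 = -3 + 1 = -2)
H(o) = 1/2 (H(o) = -4 + (1/2)*9 = -4 + 9/2 = 1/2)
V = -12
w(a) = 3*a
j(s, y) = 72 (j(s, y) = -9*(-2)*4 = -3*(-6)*4 = 18*4 = 72)
sqrt(j(V, H(t(-2, -4))) + 36920) = sqrt(72 + 36920) = sqrt(36992) = 136*sqrt(2)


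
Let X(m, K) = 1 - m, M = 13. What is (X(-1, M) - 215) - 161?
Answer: -374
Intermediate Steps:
(X(-1, M) - 215) - 161 = ((1 - 1*(-1)) - 215) - 161 = ((1 + 1) - 215) - 161 = (2 - 215) - 161 = -213 - 161 = -374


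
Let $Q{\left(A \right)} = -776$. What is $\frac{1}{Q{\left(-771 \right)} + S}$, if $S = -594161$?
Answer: $- \frac{1}{594937} \approx -1.6808 \cdot 10^{-6}$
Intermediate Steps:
$\frac{1}{Q{\left(-771 \right)} + S} = \frac{1}{-776 - 594161} = \frac{1}{-594937} = - \frac{1}{594937}$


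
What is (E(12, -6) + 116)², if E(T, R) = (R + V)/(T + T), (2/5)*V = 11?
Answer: 31483321/2304 ≈ 13665.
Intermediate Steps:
V = 55/2 (V = (5/2)*11 = 55/2 ≈ 27.500)
E(T, R) = (55/2 + R)/(2*T) (E(T, R) = (R + 55/2)/(T + T) = (55/2 + R)/((2*T)) = (55/2 + R)*(1/(2*T)) = (55/2 + R)/(2*T))
(E(12, -6) + 116)² = ((¼)*(55 + 2*(-6))/12 + 116)² = ((¼)*(1/12)*(55 - 12) + 116)² = ((¼)*(1/12)*43 + 116)² = (43/48 + 116)² = (5611/48)² = 31483321/2304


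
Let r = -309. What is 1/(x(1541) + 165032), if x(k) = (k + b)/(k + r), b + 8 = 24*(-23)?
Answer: 1232/203320405 ≈ 6.0594e-6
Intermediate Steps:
b = -560 (b = -8 + 24*(-23) = -8 - 552 = -560)
x(k) = (-560 + k)/(-309 + k) (x(k) = (k - 560)/(k - 309) = (-560 + k)/(-309 + k))
1/(x(1541) + 165032) = 1/((-560 + 1541)/(-309 + 1541) + 165032) = 1/(981/1232 + 165032) = 1/(203320405/1232) = 1232/203320405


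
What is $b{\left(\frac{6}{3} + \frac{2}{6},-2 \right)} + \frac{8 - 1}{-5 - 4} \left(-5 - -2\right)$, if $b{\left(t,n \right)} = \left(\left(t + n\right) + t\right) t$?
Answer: $\frac{77}{9} \approx 8.5556$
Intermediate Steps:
$b{\left(t,n \right)} = t \left(n + 2 t\right)$ ($b{\left(t,n \right)} = \left(\left(n + t\right) + t\right) t = \left(n + 2 t\right) t = t \left(n + 2 t\right)$)
$b{\left(\frac{6}{3} + \frac{2}{6},-2 \right)} + \frac{8 - 1}{-5 - 4} \left(-5 - -2\right) = \left(\frac{6}{3} + \frac{2}{6}\right) \left(-2 + 2 \left(\frac{6}{3} + \frac{2}{6}\right)\right) + \frac{8 - 1}{-5 - 4} \left(-5 - -2\right) = \left(6 \cdot \frac{1}{3} + 2 \cdot \frac{1}{6}\right) \left(-2 + 2 \left(6 \cdot \frac{1}{3} + 2 \cdot \frac{1}{6}\right)\right) + \frac{7}{-9} \left(-5 + 2\right) = \left(2 + \frac{1}{3}\right) \left(-2 + 2 \left(2 + \frac{1}{3}\right)\right) + 7 \left(- \frac{1}{9}\right) \left(-3\right) = \frac{7 \left(-2 + 2 \cdot \frac{7}{3}\right)}{3} - - \frac{7}{3} = \frac{7 \left(-2 + \frac{14}{3}\right)}{3} + \frac{7}{3} = \frac{7}{3} \cdot \frac{8}{3} + \frac{7}{3} = \frac{56}{9} + \frac{7}{3} = \frac{77}{9}$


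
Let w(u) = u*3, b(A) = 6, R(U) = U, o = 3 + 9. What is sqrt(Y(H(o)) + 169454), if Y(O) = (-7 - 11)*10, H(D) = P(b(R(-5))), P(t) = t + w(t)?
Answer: sqrt(169274) ≈ 411.43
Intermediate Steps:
o = 12
w(u) = 3*u
P(t) = 4*t (P(t) = t + 3*t = 4*t)
H(D) = 24 (H(D) = 4*6 = 24)
Y(O) = -180 (Y(O) = -18*10 = -180)
sqrt(Y(H(o)) + 169454) = sqrt(-180 + 169454) = sqrt(169274)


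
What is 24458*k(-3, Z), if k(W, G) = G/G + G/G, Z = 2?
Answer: 48916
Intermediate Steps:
k(W, G) = 2 (k(W, G) = 1 + 1 = 2)
24458*k(-3, Z) = 24458*2 = 48916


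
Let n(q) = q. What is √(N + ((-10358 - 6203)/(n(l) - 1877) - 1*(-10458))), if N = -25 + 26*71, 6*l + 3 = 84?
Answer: √170685251285/3727 ≈ 110.85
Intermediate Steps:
l = 27/2 (l = -½ + (⅙)*84 = -½ + 14 = 27/2 ≈ 13.500)
N = 1821 (N = -25 + 1846 = 1821)
√(N + ((-10358 - 6203)/(n(l) - 1877) - 1*(-10458))) = √(1821 + ((-10358 - 6203)/(27/2 - 1877) - 1*(-10458))) = √(1821 + (-16561/(-3727/2) + 10458)) = √(1821 + (-16561*(-2/3727) + 10458)) = √(1821 + (33122/3727 + 10458)) = √(1821 + 39010088/3727) = √(45796955/3727) = √170685251285/3727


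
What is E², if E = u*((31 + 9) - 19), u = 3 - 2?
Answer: 441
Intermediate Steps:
u = 1
E = 21 (E = 1*((31 + 9) - 19) = 1*(40 - 19) = 1*21 = 21)
E² = 21² = 441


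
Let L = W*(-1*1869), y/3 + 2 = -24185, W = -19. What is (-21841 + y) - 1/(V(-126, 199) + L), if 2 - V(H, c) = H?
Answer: -3364392879/35639 ≈ -94402.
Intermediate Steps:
V(H, c) = 2 - H
y = -72561 (y = -6 + 3*(-24185) = -6 - 72555 = -72561)
L = 35511 (L = -(-19)*1869 = -19*(-1869) = 35511)
(-21841 + y) - 1/(V(-126, 199) + L) = (-21841 - 72561) - 1/((2 - 1*(-126)) + 35511) = -94402 - 1/((2 + 126) + 35511) = -94402 - 1/(128 + 35511) = -94402 - 1/35639 = -3364392879/35639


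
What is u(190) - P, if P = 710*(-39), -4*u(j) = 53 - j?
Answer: 110897/4 ≈ 27724.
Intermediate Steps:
u(j) = -53/4 + j/4 (u(j) = -(53 - j)/4 = -53/4 + j/4)
P = -27690
u(190) - P = (-53/4 + (¼)*190) - 1*(-27690) = (-53/4 + 95/2) + 27690 = 137/4 + 27690 = 110897/4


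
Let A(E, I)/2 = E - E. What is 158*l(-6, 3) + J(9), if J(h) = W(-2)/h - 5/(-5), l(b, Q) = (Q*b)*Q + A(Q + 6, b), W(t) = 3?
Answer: -25592/3 ≈ -8530.7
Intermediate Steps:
A(E, I) = 0 (A(E, I) = 2*(E - E) = 2*0 = 0)
l(b, Q) = b*Q² (l(b, Q) = (Q*b)*Q + 0 = b*Q² + 0 = b*Q²)
J(h) = 1 + 3/h (J(h) = 3/h - 5/(-5) = 3/h - 5*(-⅕) = 3/h + 1 = 1 + 3/h)
158*l(-6, 3) + J(9) = 158*(-6*3²) + (3 + 9)/9 = 158*(-6*9) + (⅑)*12 = 158*(-54) + 4/3 = -8532 + 4/3 = -25592/3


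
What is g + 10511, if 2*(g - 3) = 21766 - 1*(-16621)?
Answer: 59415/2 ≈ 29708.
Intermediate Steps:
g = 38393/2 (g = 3 + (21766 - 1*(-16621))/2 = 3 + (21766 + 16621)/2 = 3 + (1/2)*38387 = 3 + 38387/2 = 38393/2 ≈ 19197.)
g + 10511 = 38393/2 + 10511 = 59415/2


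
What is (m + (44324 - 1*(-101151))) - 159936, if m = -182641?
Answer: -197102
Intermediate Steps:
(m + (44324 - 1*(-101151))) - 159936 = (-182641 + (44324 - 1*(-101151))) - 159936 = (-182641 + (44324 + 101151)) - 159936 = (-182641 + 145475) - 159936 = -37166 - 159936 = -197102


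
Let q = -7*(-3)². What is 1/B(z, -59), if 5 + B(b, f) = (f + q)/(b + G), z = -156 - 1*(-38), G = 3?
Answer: -115/453 ≈ -0.25386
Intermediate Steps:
z = -118 (z = -156 + 38 = -118)
q = -63 (q = -7*9 = -63)
B(b, f) = -5 + (-63 + f)/(3 + b) (B(b, f) = -5 + (f - 63)/(b + 3) = -5 + (-63 + f)/(3 + b))
1/B(z, -59) = 1/((-78 - 59 - 5*(-118))/(3 - 118)) = 1/((-78 - 59 + 590)/(-115)) = 1/(-1/115*453) = 1/(-453/115) = -115/453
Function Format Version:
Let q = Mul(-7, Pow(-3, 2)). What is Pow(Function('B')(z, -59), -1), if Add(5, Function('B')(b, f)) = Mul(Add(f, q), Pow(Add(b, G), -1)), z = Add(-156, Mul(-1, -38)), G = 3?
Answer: Rational(-115, 453) ≈ -0.25386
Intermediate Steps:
z = -118 (z = Add(-156, 38) = -118)
q = -63 (q = Mul(-7, 9) = -63)
Function('B')(b, f) = Add(-5, Mul(Pow(Add(3, b), -1), Add(-63, f))) (Function('B')(b, f) = Add(-5, Mul(Add(f, -63), Pow(Add(b, 3), -1))) = Add(-5, Mul(Add(-63, f), Pow(Add(3, b), -1))) = Add(-5, Mul(Pow(Add(3, b), -1), Add(-63, f))))
Pow(Function('B')(z, -59), -1) = Pow(Mul(Pow(Add(3, -118), -1), Add(-78, -59, Mul(-5, -118))), -1) = Pow(Mul(Pow(-115, -1), Add(-78, -59, 590)), -1) = Pow(Mul(Rational(-1, 115), 453), -1) = Pow(Rational(-453, 115), -1) = Rational(-115, 453)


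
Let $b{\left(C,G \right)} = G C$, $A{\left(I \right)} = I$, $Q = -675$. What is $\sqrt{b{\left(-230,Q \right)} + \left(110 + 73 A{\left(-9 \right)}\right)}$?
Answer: $\sqrt{154703} \approx 393.32$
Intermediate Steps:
$b{\left(C,G \right)} = C G$
$\sqrt{b{\left(-230,Q \right)} + \left(110 + 73 A{\left(-9 \right)}\right)} = \sqrt{\left(-230\right) \left(-675\right) + \left(110 + 73 \left(-9\right)\right)} = \sqrt{155250 + \left(110 - 657\right)} = \sqrt{155250 - 547} = \sqrt{154703}$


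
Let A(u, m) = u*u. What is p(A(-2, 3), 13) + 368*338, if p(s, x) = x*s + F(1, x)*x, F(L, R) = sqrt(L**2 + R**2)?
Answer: 124436 + 13*sqrt(170) ≈ 1.2461e+5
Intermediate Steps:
A(u, m) = u**2
p(s, x) = s*x + x*sqrt(1 + x**2) (p(s, x) = x*s + sqrt(1**2 + x**2)*x = s*x + sqrt(1 + x**2)*x = s*x + x*sqrt(1 + x**2))
p(A(-2, 3), 13) + 368*338 = 13*((-2)**2 + sqrt(1 + 13**2)) + 368*338 = 13*(4 + sqrt(1 + 169)) + 124384 = 13*(4 + sqrt(170)) + 124384 = (52 + 13*sqrt(170)) + 124384 = 124436 + 13*sqrt(170)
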